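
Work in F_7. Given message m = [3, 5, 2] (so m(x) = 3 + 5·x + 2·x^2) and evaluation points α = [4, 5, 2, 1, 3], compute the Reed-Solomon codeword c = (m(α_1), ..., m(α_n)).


c = [6, 1, 0, 3, 1]

Message polynomial: m(x) = 3 + 5·x + 2·x^2 (mod 7).
For each evaluation point α_i, compute m(α_i) mod 7:
  α_1 = 4: Horner steps 2 → 6 → 6, so m(4) = 6.
  α_2 = 5: Horner steps 2 → 1 → 1, so m(5) = 1.
  α_3 = 2: Horner steps 2 → 2 → 0, so m(2) = 0.
  α_4 = 1: Horner steps 2 → 0 → 3, so m(1) = 3.
  α_5 = 3: Horner steps 2 → 4 → 1, so m(3) = 1.
Codeword c = [6, 1, 0, 3, 1] ∈ F_7^5.


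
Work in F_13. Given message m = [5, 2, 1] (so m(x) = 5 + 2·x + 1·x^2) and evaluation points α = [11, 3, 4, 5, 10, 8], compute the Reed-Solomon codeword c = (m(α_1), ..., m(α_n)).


c = [5, 7, 3, 1, 8, 7]

Message polynomial: m(x) = 5 + 2·x + 1·x^2 (mod 13).
For each evaluation point α_i, compute m(α_i) mod 13:
  α_1 = 11: Horner steps 1 → 0 → 5, so m(11) = 5.
  α_2 = 3: Horner steps 1 → 5 → 7, so m(3) = 7.
  α_3 = 4: Horner steps 1 → 6 → 3, so m(4) = 3.
  α_4 = 5: Horner steps 1 → 7 → 1, so m(5) = 1.
  α_5 = 10: Horner steps 1 → 12 → 8, so m(10) = 8.
  α_6 = 8: Horner steps 1 → 10 → 7, so m(8) = 7.
Codeword c = [5, 7, 3, 1, 8, 7] ∈ F_13^6.


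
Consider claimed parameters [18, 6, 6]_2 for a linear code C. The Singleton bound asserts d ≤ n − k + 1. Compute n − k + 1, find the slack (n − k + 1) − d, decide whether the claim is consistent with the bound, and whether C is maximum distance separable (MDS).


Singleton RHS = n − k + 1 = 13, slack = 7, bound satisfied, not MDS.

Singleton bound: d ≤ n − k + 1.
Here n = 18, k = 6, so n − k + 1 = 13.
Given d = 6, check d ≤ 13: YES.
Slack = (n − k + 1) − d = 7.
The code is NOT MDS (slack = 7 > 0).
Description: the claimed parameters are [18, 6, 6]_2; such a code would be non-MDS.


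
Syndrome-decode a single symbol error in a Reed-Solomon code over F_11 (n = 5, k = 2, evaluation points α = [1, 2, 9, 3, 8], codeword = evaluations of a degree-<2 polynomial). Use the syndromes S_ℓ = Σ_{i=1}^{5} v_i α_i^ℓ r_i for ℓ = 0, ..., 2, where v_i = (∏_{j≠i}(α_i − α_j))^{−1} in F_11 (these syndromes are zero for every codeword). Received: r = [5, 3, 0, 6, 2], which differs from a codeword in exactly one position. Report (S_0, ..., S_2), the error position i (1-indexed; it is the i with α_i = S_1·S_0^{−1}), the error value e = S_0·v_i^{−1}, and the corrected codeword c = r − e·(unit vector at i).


S = (1, 3, 9), error at position 4, error magnitude e = 5, c = [5, 3, 0, 1, 2].

Step 1: column multipliers v_i = (∏_{j≠i}(α_i − α_j))^{−1} mod 11.
  i = 1 (α = 1): (1−2)(1−9)(1−3)(1−8) = (−1)·(−8)·(−2)·(−7) = 112 ≡ 2, so v_1 = 2^{−1} = 6 (mod 11).
  i = 2 (α = 2): (2−1)(2−9)(2−3)(2−8) = 1·(−7)·(−1)·(−6) = −42 ≡ 2, so v_2 = 2^{−1} = 6 (mod 11).
  i = 3 (α = 9): (9−1)(9−2)(9−3)(9−8) = 8·7·6·1 = 336 ≡ 6, so v_3 = 6^{−1} = 2 (mod 11).
  i = 4 (α = 3): (3−1)(3−2)(3−9)(3−8) = 2·1·(−6)·(−5) = 60 ≡ 5, so v_4 = 5^{−1} = 9 (mod 11).
  i = 5 (α = 8): (8−1)(8−2)(8−9)(8−3) = 7·6·(−1)·5 = −210 ≡ 10, so v_5 = 10^{−1} = 10 (mod 11).
  v = [6, 6, 2, 9, 10].
Step 2: syndromes of r = [5, 3, 0, 6, 2] (all sums mod 11).
  S_0 = Σ v_i r_i = 6·5 + 6·3 + 2·0 + 9·6 + 10·2 = 122 ≡ 1.
  S_1 = Σ v_i α_i r_i = 6·1·5 + 6·2·3 + 2·9·0 + 9·3·6 + 10·8·2 = 388 ≡ 3.
  α_i^2 mod 11 = [1, 4, 4, 9, 9].
  S_2 = Σ v_i α_i^2 r_i = 6·1·5 + 6·4·3 + 2·4·0 + 9·9·6 + 10·9·2 = 768 ≡ 9.
  S = (1, 3, 9) ≠ 0, so r is not a codeword (an error is present).
Step 3: locate the error. For a single error e at position i, S_ℓ = v_i·e·α_i^ℓ, so α_err = S_1/S_0.
  S_0^{−1} = 1^{−1} = 1 (mod 11), so α_err = 3·1 = 3 ≡ 3 = α_4. Error position i = 4.
  Consistency check: S_2/S_1 = 9·4 = 36 ≡ 3 = α_err ✓ (single-error assumption holds).
Step 4: error magnitude e = S_0/v_4 = S_0·∏_{j≠4}(α_4 − α_j) = 1·5 = 5 ≡ 5 (mod 11).
Step 5: correct position 4: c_4 = r_4 − e = 6 − 5 ≡ 1 (mod 11). Hence c = [5, 3, 0, 1, 2].
  Check: interpolating c through the α_i gives m(x) = 7 + 9·x (degree < 2) with m(α_i) = c_i for every i, so c is indeed a codeword.


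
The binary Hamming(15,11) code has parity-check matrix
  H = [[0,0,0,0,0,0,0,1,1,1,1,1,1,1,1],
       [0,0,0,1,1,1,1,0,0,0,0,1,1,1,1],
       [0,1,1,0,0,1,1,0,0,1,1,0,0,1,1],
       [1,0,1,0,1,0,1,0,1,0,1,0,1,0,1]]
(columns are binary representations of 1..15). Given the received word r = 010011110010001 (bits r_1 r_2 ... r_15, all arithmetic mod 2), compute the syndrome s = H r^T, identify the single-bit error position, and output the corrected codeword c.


s = (1, 0, 1, 0)^T, error position = 10, corrected codeword c = 010011110110001

Compute s = H r^T mod 2 one row at a time:
  s_1 = 1 + 0 + 0 + 1 + 0 + 0 + 0 + 1 = 3 ≡ 1 (mod 2).
  s_2 = 0 + 1 + 1 + 1 + 0 + 0 + 0 + 1 = 4 ≡ 0 (mod 2).
  s_3 = 1 + 0 + 1 + 1 + 0 + 1 + 0 + 1 = 5 ≡ 1 (mod 2).
  s_4 = 0 + 0 + 1 + 1 + 0 + 1 + 0 + 1 = 4 ≡ 0 (mod 2).
s = (1, 0, 1, 0)^T — this equals column 10 of H (binary 1010), so error is at position 10.
Correct: flip bit 10 of r = 010011110010001 to get c = 010011110110001.


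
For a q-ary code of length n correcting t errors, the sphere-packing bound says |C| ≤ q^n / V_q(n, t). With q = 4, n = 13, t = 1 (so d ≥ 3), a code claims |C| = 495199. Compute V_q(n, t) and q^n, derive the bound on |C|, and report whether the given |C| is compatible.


V_q(n, t) = 40, q^n = 67108864, Hamming bound = 1677721, |C| = 495199 ≤ bound (satisfied).

Step 1: Compute V_q(n, t) = Σ_{j=0}^1 C(n, j) (q−1)^j.
  j = 0: C(13,0)·(3)^0 = 1·1 = 1.
  j = 1: C(13,1)·(3)^1 = 13·3 = 39.
  V_q(n, t) = 1 + 39 = 40.
Step 2: q^n = 4^13 = 67108864.
Step 3: Hamming bound ⌊q^n / V_q(n,t)⌋ = ⌊67108864/40⌋ = 1677721.
Step 4: Compare |C| = 495199 to 1677721: satisfied.
The claimed |C| lies below the Hamming bound.


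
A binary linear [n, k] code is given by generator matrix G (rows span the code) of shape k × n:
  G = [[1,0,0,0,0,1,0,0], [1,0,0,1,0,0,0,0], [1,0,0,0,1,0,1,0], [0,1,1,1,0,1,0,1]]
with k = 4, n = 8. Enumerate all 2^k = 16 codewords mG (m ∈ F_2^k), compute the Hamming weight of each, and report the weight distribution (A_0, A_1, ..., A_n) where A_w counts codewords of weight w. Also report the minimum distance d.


Weight distribution: A_0 = 1, A_2 = 3, A_3 = 4, A_5 = 4, A_6 = 3, A_8 = 1. Minimum distance d = 2.

Enumerate all 2^4 = 16 messages m ∈ F_2^4.
For each, compute codeword c = mG in F_2^8, then tally its weight.
  m = 0000 → c = 00000000, weight = 0.
  m = 1000 → c = 10000100, weight = 2.
  m = 0100 → c = 10010000, weight = 2.
  m = 1100 → c = 00010100, weight = 2.
  m = 0010 → c = 10001010, weight = 3.
  m = 1010 → c = 00001110, weight = 3.
  m = 0110 → c = 00011010, weight = 3.
  m = 1110 → c = 10011110, weight = 5.
  m = 0001 → c = 01110101, weight = 5.
  m = 1001 → c = 11110001, weight = 5.
  m = 0101 → c = 11100101, weight = 5.
  m = 1101 → c = 01100001, weight = 3.
  m = 0011 → c = 11111111, weight = 8.
  m = 1011 → c = 01111011, weight = 6.
  m = 0111 → c = 01101111, weight = 6.
  m = 1111 → c = 11101011, weight = 6.
Tally weights:
  weight 0: 1 codewords.
  weight 2: 3 codewords.
  weight 3: 4 codewords.
  weight 5: 4 codewords.
  weight 6: 3 codewords.
  weight 8: 1 codewords.
Minimum distance d = smallest w > 0 with A_w > 0 = 2.
Sanity: Σ A_w = 16 = 2^4 = 16 ✓.


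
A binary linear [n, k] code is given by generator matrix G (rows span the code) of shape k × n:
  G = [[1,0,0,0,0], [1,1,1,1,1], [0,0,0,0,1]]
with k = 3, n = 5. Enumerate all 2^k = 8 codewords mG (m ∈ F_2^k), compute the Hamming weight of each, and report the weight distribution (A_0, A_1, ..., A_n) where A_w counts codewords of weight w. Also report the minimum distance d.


Weight distribution: A_0 = 1, A_1 = 2, A_2 = 1, A_3 = 1, A_4 = 2, A_5 = 1. Minimum distance d = 1.

Enumerate all 2^3 = 8 messages m ∈ F_2^3.
For each, compute codeword c = mG in F_2^5, then tally its weight.
  m = 000 → c = 00000, weight = 0.
  m = 100 → c = 10000, weight = 1.
  m = 010 → c = 11111, weight = 5.
  m = 110 → c = 01111, weight = 4.
  m = 001 → c = 00001, weight = 1.
  m = 101 → c = 10001, weight = 2.
  m = 011 → c = 11110, weight = 4.
  m = 111 → c = 01110, weight = 3.
Tally weights:
  weight 0: 1 codewords.
  weight 1: 2 codewords.
  weight 2: 1 codewords.
  weight 3: 1 codewords.
  weight 4: 2 codewords.
  weight 5: 1 codewords.
Minimum distance d = smallest w > 0 with A_w > 0 = 1.
Sanity: Σ A_w = 8 = 2^3 = 8 ✓.


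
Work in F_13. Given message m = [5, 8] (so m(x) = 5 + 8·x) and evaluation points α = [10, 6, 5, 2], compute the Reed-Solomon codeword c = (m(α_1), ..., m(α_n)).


c = [7, 1, 6, 8]

Message polynomial: m(x) = 5 + 8·x (mod 13).
For each evaluation point α_i, compute m(α_i) mod 13:
  α_1 = 10: Horner steps 8 → 7, so m(10) = 7.
  α_2 = 6: Horner steps 8 → 1, so m(6) = 1.
  α_3 = 5: Horner steps 8 → 6, so m(5) = 6.
  α_4 = 2: Horner steps 8 → 8, so m(2) = 8.
Codeword c = [7, 1, 6, 8] ∈ F_13^4.


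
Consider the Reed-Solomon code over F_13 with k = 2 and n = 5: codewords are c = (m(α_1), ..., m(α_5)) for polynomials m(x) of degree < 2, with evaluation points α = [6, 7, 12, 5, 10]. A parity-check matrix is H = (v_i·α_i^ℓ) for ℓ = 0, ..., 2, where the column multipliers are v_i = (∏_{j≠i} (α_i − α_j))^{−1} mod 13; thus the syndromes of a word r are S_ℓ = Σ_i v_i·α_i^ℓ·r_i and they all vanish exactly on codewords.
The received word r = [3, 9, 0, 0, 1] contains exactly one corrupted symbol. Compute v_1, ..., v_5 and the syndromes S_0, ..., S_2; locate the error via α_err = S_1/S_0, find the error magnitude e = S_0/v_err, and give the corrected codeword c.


S = (11, 3, 2), error at position 4, error magnitude e = 3, c = [3, 9, 0, 10, 1].

Step 1: column multipliers v_i = (∏_{j≠i}(α_i − α_j))^{−1} mod 13.
  i = 1 (α = 6): (6−7)(6−12)(6−5)(6−10) = (−1)·(−6)·1·(−4) = −24 ≡ 2, so v_1 = 2^{−1} = 7 (mod 13).
  i = 2 (α = 7): (7−6)(7−12)(7−5)(7−10) = 1·(−5)·2·(−3) = 30 ≡ 4, so v_2 = 4^{−1} = 10 (mod 13).
  i = 3 (α = 12): (12−6)(12−7)(12−5)(12−10) = 6·5·7·2 = 420 ≡ 4, so v_3 = 4^{−1} = 10 (mod 13).
  i = 4 (α = 5): (5−6)(5−7)(5−12)(5−10) = (−1)·(−2)·(−7)·(−5) = 70 ≡ 5, so v_4 = 5^{−1} = 8 (mod 13).
  i = 5 (α = 10): (10−6)(10−7)(10−12)(10−5) = 4·3·(−2)·5 = −120 ≡ 10, so v_5 = 10^{−1} = 4 (mod 13).
  v = [7, 10, 10, 8, 4].
Step 2: syndromes of r = [3, 9, 0, 0, 1] (all sums mod 13).
  S_0 = Σ v_i r_i = 7·3 + 10·9 + 10·0 + 8·0 + 4·1 = 115 ≡ 11.
  S_1 = Σ v_i α_i r_i = 7·6·3 + 10·7·9 + 10·12·0 + 8·5·0 + 4·10·1 = 796 ≡ 3.
  α_i^2 mod 13 = [10, 10, 1, 12, 9].
  S_2 = Σ v_i α_i^2 r_i = 7·10·3 + 10·10·9 + 10·1·0 + 8·12·0 + 4·9·1 = 1146 ≡ 2.
  S = (11, 3, 2) ≠ 0, so r is not a codeword (an error is present).
Step 3: locate the error. For a single error e at position i, S_ℓ = v_i·e·α_i^ℓ, so α_err = S_1/S_0.
  S_0^{−1} = 11^{−1} = 6 (mod 13), so α_err = 3·6 = 18 ≡ 5 = α_4. Error position i = 4.
  Consistency check: S_2/S_1 = 2·9 = 18 ≡ 5 = α_err ✓ (single-error assumption holds).
Step 4: error magnitude e = S_0/v_4 = S_0·∏_{j≠4}(α_4 − α_j) = 11·5 = 55 ≡ 3 (mod 13).
Step 5: correct position 4: c_4 = r_4 − e = 0 − 3 ≡ 10 (mod 13). Hence c = [3, 9, 0, 10, 1].
  Check: interpolating c through the α_i gives m(x) = 6 + 6·x (degree < 2) with m(α_i) = c_i for every i, so c is indeed a codeword.


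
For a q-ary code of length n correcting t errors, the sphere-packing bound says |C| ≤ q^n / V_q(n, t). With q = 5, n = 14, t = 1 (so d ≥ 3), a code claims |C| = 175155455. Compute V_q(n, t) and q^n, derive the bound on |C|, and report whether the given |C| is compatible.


V_q(n, t) = 57, q^n = 6103515625, Hamming bound = 107079221, |C| = 175155455 > bound (violated).

Step 1: Compute V_q(n, t) = Σ_{j=0}^1 C(n, j) (q−1)^j.
  j = 0: C(14,0)·(4)^0 = 1·1 = 1.
  j = 1: C(14,1)·(4)^1 = 14·4 = 56.
  V_q(n, t) = 1 + 56 = 57.
Step 2: q^n = 5^14 = 6103515625.
Step 3: Hamming bound ⌊q^n / V_q(n,t)⌋ = ⌊6103515625/57⌋ = 107079221.
Step 4: Compare |C| = 175155455 to 107079221: violated.
The claimed |C| lies above the Hamming bound, so no 5-ary code of length 14 with d ≥ 3 can have 175155455 codewords.


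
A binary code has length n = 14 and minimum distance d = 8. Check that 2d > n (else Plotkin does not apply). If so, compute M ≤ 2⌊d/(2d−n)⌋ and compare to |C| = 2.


Plotkin bound M ≤ 8; given |C| = 2 ≤ bound (satisfied).

Check applicability: 2d = 16, n = 14.
2d − n = 2 > 0, so Plotkin applies.
Compute d/(2d−n) = 8/2 ≈ 4.0000.
⌊d/(2d−n)⌋ = 4.
Plotkin bound: M ≤ 2·4 = 8.
Given |C| = 2, check: satisfied.
This |C| is below the Plotkin bound.


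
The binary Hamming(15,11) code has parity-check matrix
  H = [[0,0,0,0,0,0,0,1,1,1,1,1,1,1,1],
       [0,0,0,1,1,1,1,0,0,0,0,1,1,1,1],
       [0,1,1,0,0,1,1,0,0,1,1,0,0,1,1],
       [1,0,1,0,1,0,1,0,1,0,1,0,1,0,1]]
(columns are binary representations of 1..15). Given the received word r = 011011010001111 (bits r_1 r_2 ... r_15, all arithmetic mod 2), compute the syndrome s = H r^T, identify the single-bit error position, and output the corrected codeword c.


s = (1, 0, 1, 0)^T, error position = 10, corrected codeword c = 011011010101111

Compute s = H r^T mod 2 one row at a time:
  s_1 = 1 + 0 + 0 + 0 + 1 + 1 + 1 + 1 = 5 ≡ 1 (mod 2).
  s_2 = 0 + 1 + 1 + 0 + 1 + 1 + 1 + 1 = 6 ≡ 0 (mod 2).
  s_3 = 1 + 1 + 1 + 0 + 0 + 0 + 1 + 1 = 5 ≡ 1 (mod 2).
  s_4 = 0 + 1 + 1 + 0 + 0 + 0 + 1 + 1 = 4 ≡ 0 (mod 2).
s = (1, 0, 1, 0)^T — this equals column 10 of H (binary 1010), so error is at position 10.
Correct: flip bit 10 of r = 011011010001111 to get c = 011011010101111.


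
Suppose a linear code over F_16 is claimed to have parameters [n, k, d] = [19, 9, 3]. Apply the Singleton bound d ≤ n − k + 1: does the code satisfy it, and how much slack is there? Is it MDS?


Singleton RHS = n − k + 1 = 11, slack = 8, bound satisfied, not MDS.

Singleton bound: d ≤ n − k + 1.
Here n = 19, k = 9, so n − k + 1 = 11.
Given d = 3, check d ≤ 11: YES.
Slack = (n − k + 1) − d = 8.
The code is NOT MDS (slack = 8 > 0).
Description: the claimed parameters are [19, 9, 3]_16; such a code would be non-MDS.


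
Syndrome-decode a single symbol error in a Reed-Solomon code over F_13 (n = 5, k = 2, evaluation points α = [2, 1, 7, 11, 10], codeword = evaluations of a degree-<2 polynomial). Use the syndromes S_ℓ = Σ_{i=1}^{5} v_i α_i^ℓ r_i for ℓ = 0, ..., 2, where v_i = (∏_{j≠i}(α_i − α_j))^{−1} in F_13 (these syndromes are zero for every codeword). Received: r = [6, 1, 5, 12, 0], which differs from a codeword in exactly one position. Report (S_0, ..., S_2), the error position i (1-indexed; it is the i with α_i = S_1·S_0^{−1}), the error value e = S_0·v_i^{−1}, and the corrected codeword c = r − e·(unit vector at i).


S = (9, 12, 3), error at position 5, error magnitude e = 6, c = [6, 1, 5, 12, 7].

Step 1: column multipliers v_i = (∏_{j≠i}(α_i − α_j))^{−1} mod 13.
  i = 1 (α = 2): (2−1)(2−7)(2−11)(2−10) = 1·(−5)·(−9)·(−8) = −360 ≡ 4, so v_1 = 4^{−1} = 10 (mod 13).
  i = 2 (α = 1): (1−2)(1−7)(1−11)(1−10) = (−1)·(−6)·(−10)·(−9) = 540 ≡ 7, so v_2 = 7^{−1} = 2 (mod 13).
  i = 3 (α = 7): (7−2)(7−1)(7−11)(7−10) = 5·6·(−4)·(−3) = 360 ≡ 9, so v_3 = 9^{−1} = 3 (mod 13).
  i = 4 (α = 11): (11−2)(11−1)(11−7)(11−10) = 9·10·4·1 = 360 ≡ 9, so v_4 = 9^{−1} = 3 (mod 13).
  i = 5 (α = 10): (10−2)(10−1)(10−7)(10−11) = 8·9·3·(−1) = −216 ≡ 5, so v_5 = 5^{−1} = 8 (mod 13).
  v = [10, 2, 3, 3, 8].
Step 2: syndromes of r = [6, 1, 5, 12, 0] (all sums mod 13).
  S_0 = Σ v_i r_i = 10·6 + 2·1 + 3·5 + 3·12 + 8·0 = 113 ≡ 9.
  S_1 = Σ v_i α_i r_i = 10·2·6 + 2·1·1 + 3·7·5 + 3·11·12 + 8·10·0 = 623 ≡ 12.
  α_i^2 mod 13 = [4, 1, 10, 4, 9].
  S_2 = Σ v_i α_i^2 r_i = 10·4·6 + 2·1·1 + 3·10·5 + 3·4·12 + 8·9·0 = 536 ≡ 3.
  S = (9, 12, 3) ≠ 0, so r is not a codeword (an error is present).
Step 3: locate the error. For a single error e at position i, S_ℓ = v_i·e·α_i^ℓ, so α_err = S_1/S_0.
  S_0^{−1} = 9^{−1} = 3 (mod 13), so α_err = 12·3 = 36 ≡ 10 = α_5. Error position i = 5.
  Consistency check: S_2/S_1 = 3·12 = 36 ≡ 10 = α_err ✓ (single-error assumption holds).
Step 4: error magnitude e = S_0/v_5 = S_0·∏_{j≠5}(α_5 − α_j) = 9·5 = 45 ≡ 6 (mod 13).
Step 5: correct position 5: c_5 = r_5 − e = 0 − 6 ≡ 7 (mod 13). Hence c = [6, 1, 5, 12, 7].
  Check: interpolating c through the α_i gives m(x) = 9 + 5·x (degree < 2) with m(α_i) = c_i for every i, so c is indeed a codeword.


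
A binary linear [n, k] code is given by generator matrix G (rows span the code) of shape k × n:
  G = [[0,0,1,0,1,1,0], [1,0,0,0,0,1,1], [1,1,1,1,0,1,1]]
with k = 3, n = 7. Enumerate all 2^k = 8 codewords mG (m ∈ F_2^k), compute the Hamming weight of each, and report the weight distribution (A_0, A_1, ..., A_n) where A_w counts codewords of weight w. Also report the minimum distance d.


Weight distribution: A_0 = 1, A_3 = 3, A_4 = 2, A_5 = 1, A_6 = 1. Minimum distance d = 3.

Enumerate all 2^3 = 8 messages m ∈ F_2^3.
For each, compute codeword c = mG in F_2^7, then tally its weight.
  m = 000 → c = 0000000, weight = 0.
  m = 100 → c = 0010110, weight = 3.
  m = 010 → c = 1000011, weight = 3.
  m = 110 → c = 1010101, weight = 4.
  m = 001 → c = 1111011, weight = 6.
  m = 101 → c = 1101101, weight = 5.
  m = 011 → c = 0111000, weight = 3.
  m = 111 → c = 0101110, weight = 4.
Tally weights:
  weight 0: 1 codewords.
  weight 3: 3 codewords.
  weight 4: 2 codewords.
  weight 5: 1 codewords.
  weight 6: 1 codewords.
Minimum distance d = smallest w > 0 with A_w > 0 = 3.
Sanity: Σ A_w = 8 = 2^3 = 8 ✓.


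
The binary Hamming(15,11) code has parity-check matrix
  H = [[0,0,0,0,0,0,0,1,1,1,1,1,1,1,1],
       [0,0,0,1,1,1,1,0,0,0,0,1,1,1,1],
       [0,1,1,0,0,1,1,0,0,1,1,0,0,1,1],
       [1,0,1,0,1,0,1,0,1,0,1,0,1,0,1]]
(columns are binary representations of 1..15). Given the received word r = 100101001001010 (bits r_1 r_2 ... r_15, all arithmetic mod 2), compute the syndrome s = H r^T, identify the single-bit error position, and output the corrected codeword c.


s = (1, 0, 0, 0)^T, error position = 8, corrected codeword c = 100101011001010

Compute s = H r^T mod 2 one row at a time:
  s_1 = 0 + 1 + 0 + 0 + 1 + 0 + 1 + 0 = 3 ≡ 1 (mod 2).
  s_2 = 1 + 0 + 1 + 0 + 1 + 0 + 1 + 0 = 4 ≡ 0 (mod 2).
  s_3 = 0 + 0 + 1 + 0 + 0 + 0 + 1 + 0 = 2 ≡ 0 (mod 2).
  s_4 = 1 + 0 + 0 + 0 + 1 + 0 + 0 + 0 = 2 ≡ 0 (mod 2).
s = (1, 0, 0, 0)^T — this equals column 8 of H (binary 1000), so error is at position 8.
Correct: flip bit 8 of r = 100101001001010 to get c = 100101011001010.


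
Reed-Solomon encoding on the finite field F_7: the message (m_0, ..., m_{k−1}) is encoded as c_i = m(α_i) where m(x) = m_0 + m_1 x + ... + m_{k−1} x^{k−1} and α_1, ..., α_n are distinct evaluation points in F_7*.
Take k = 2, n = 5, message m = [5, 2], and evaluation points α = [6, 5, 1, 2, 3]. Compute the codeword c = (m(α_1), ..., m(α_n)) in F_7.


c = [3, 1, 0, 2, 4]

Message polynomial: m(x) = 5 + 2·x (mod 7).
For each evaluation point α_i, compute m(α_i) mod 7:
  α_1 = 6: Horner steps 2 → 3, so m(6) = 3.
  α_2 = 5: Horner steps 2 → 1, so m(5) = 1.
  α_3 = 1: Horner steps 2 → 0, so m(1) = 0.
  α_4 = 2: Horner steps 2 → 2, so m(2) = 2.
  α_5 = 3: Horner steps 2 → 4, so m(3) = 4.
Codeword c = [3, 1, 0, 2, 4] ∈ F_7^5.


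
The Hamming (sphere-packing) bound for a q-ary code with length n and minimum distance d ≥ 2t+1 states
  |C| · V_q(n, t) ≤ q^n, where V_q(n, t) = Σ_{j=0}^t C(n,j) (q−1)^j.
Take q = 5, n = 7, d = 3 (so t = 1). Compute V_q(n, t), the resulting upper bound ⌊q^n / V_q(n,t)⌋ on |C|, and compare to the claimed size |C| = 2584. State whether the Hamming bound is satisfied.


V_q(n, t) = 29, q^n = 78125, Hamming bound = 2693, |C| = 2584 ≤ bound (satisfied).

Step 1: Compute V_q(n, t) = Σ_{j=0}^1 C(n, j) (q−1)^j.
  j = 0: C(7,0)·(4)^0 = 1·1 = 1.
  j = 1: C(7,1)·(4)^1 = 7·4 = 28.
  V_q(n, t) = 1 + 28 = 29.
Step 2: q^n = 5^7 = 78125.
Step 3: Hamming bound ⌊q^n / V_q(n,t)⌋ = ⌊78125/29⌋ = 2693.
Step 4: Compare |C| = 2584 to 2693: satisfied.
The claimed |C| lies below the Hamming bound.


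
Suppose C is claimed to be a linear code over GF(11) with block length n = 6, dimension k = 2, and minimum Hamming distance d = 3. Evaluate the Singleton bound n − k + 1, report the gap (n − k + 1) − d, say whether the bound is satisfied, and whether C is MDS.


Singleton RHS = n − k + 1 = 5, slack = 2, bound satisfied, not MDS.

Singleton bound: d ≤ n − k + 1.
Here n = 6, k = 2, so n − k + 1 = 5.
Given d = 3, check d ≤ 5: YES.
Slack = (n − k + 1) − d = 2.
The code is NOT MDS (slack = 2 > 0).
Description: the claimed parameters are [6, 2, 3]_11; such a code would be non-MDS.


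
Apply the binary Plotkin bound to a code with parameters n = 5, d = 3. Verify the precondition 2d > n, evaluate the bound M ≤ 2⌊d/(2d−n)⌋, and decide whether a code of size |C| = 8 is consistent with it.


Plotkin bound M ≤ 6; given |C| = 8 > bound (violated).

Check applicability: 2d = 6, n = 5.
2d − n = 1 > 0, so Plotkin applies.
Compute d/(2d−n) = 3/1 ≈ 3.0000.
⌊d/(2d−n)⌋ = 3.
Plotkin bound: M ≤ 2·3 = 6.
Given |C| = 8, check: VIOLATED.
This |C| is above the Plotkin bound, so no binary code with n = 5, d = 3 and 8 codewords exists.


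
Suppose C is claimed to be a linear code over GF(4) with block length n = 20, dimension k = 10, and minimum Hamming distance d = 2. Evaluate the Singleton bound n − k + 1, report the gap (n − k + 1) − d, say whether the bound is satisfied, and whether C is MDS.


Singleton RHS = n − k + 1 = 11, slack = 9, bound satisfied, not MDS.

Singleton bound: d ≤ n − k + 1.
Here n = 20, k = 10, so n − k + 1 = 11.
Given d = 2, check d ≤ 11: YES.
Slack = (n − k + 1) − d = 9.
The code is NOT MDS (slack = 9 > 0).
Description: the claimed parameters are [20, 10, 2]_4; such a code would be non-MDS.


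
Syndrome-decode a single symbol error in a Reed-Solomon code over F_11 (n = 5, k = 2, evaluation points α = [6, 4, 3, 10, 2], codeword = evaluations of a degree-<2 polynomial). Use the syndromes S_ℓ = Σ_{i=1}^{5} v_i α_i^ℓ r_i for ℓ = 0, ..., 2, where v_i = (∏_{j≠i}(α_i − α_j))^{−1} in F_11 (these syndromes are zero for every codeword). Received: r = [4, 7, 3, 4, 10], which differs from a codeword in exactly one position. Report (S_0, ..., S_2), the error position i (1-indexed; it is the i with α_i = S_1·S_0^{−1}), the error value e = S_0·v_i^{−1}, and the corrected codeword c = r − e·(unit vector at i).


S = (3, 8, 3), error at position 4, error magnitude e = 6, c = [4, 7, 3, 9, 10].

Step 1: column multipliers v_i = (∏_{j≠i}(α_i − α_j))^{−1} mod 11.
  i = 1 (α = 6): (6−4)(6−3)(6−10)(6−2) = 2·3·(−4)·4 = −96 ≡ 3, so v_1 = 3^{−1} = 4 (mod 11).
  i = 2 (α = 4): (4−6)(4−3)(4−10)(4−2) = (−2)·1·(−6)·2 = 24 ≡ 2, so v_2 = 2^{−1} = 6 (mod 11).
  i = 3 (α = 3): (3−6)(3−4)(3−10)(3−2) = (−3)·(−1)·(−7)·1 = −21 ≡ 1, so v_3 = 1^{−1} = 1 (mod 11).
  i = 4 (α = 10): (10−6)(10−4)(10−3)(10−2) = 4·6·7·8 = 1344 ≡ 2, so v_4 = 2^{−1} = 6 (mod 11).
  i = 5 (α = 2): (2−6)(2−4)(2−3)(2−10) = (−4)·(−2)·(−1)·(−8) = 64 ≡ 9, so v_5 = 9^{−1} = 5 (mod 11).
  v = [4, 6, 1, 6, 5].
Step 2: syndromes of r = [4, 7, 3, 4, 10] (all sums mod 11).
  S_0 = Σ v_i r_i = 4·4 + 6·7 + 1·3 + 6·4 + 5·10 = 135 ≡ 3.
  S_1 = Σ v_i α_i r_i = 4·6·4 + 6·4·7 + 1·3·3 + 6·10·4 + 5·2·10 = 613 ≡ 8.
  α_i^2 mod 11 = [3, 5, 9, 1, 4].
  S_2 = Σ v_i α_i^2 r_i = 4·3·4 + 6·5·7 + 1·9·3 + 6·1·4 + 5·4·10 = 509 ≡ 3.
  S = (3, 8, 3) ≠ 0, so r is not a codeword (an error is present).
Step 3: locate the error. For a single error e at position i, S_ℓ = v_i·e·α_i^ℓ, so α_err = S_1/S_0.
  S_0^{−1} = 3^{−1} = 4 (mod 11), so α_err = 8·4 = 32 ≡ 10 = α_4. Error position i = 4.
  Consistency check: S_2/S_1 = 3·7 = 21 ≡ 10 = α_err ✓ (single-error assumption holds).
Step 4: error magnitude e = S_0/v_4 = S_0·∏_{j≠4}(α_4 − α_j) = 3·2 = 6 ≡ 6 (mod 11).
Step 5: correct position 4: c_4 = r_4 − e = 4 − 6 ≡ 9 (mod 11). Hence c = [4, 7, 3, 9, 10].
  Check: interpolating c through the α_i gives m(x) = 2 + 4·x (degree < 2) with m(α_i) = c_i for every i, so c is indeed a codeword.


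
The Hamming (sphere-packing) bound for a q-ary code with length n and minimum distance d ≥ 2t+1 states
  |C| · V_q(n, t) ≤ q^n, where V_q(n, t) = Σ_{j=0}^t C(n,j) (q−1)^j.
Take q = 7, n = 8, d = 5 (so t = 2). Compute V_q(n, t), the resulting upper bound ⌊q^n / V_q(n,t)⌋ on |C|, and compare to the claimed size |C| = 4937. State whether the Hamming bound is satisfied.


V_q(n, t) = 1057, q^n = 5764801, Hamming bound = 5453, |C| = 4937 ≤ bound (satisfied).

Step 1: Compute V_q(n, t) = Σ_{j=0}^2 C(n, j) (q−1)^j.
  j = 0: C(8,0)·(6)^0 = 1·1 = 1.
  j = 1: C(8,1)·(6)^1 = 8·6 = 48.
  j = 2: C(8,2)·(6)^2 = 28·36 = 1008.
  V_q(n, t) = 1 + 48 + 1008 = 1057.
Step 2: q^n = 7^8 = 5764801.
Step 3: Hamming bound ⌊q^n / V_q(n,t)⌋ = ⌊5764801/1057⌋ = 5453.
Step 4: Compare |C| = 4937 to 5453: satisfied.
The claimed |C| lies below the Hamming bound.


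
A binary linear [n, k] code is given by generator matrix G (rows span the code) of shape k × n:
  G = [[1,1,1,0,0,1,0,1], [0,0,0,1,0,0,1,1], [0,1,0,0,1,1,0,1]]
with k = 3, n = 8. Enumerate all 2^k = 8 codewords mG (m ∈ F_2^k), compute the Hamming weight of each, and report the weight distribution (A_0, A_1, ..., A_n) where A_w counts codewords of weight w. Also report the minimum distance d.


Weight distribution: A_0 = 1, A_3 = 2, A_4 = 1, A_5 = 2, A_6 = 2. Minimum distance d = 3.

Enumerate all 2^3 = 8 messages m ∈ F_2^3.
For each, compute codeword c = mG in F_2^8, then tally its weight.
  m = 000 → c = 00000000, weight = 0.
  m = 100 → c = 11100101, weight = 5.
  m = 010 → c = 00010011, weight = 3.
  m = 110 → c = 11110110, weight = 6.
  m = 001 → c = 01001101, weight = 4.
  m = 101 → c = 10101000, weight = 3.
  m = 011 → c = 01011110, weight = 5.
  m = 111 → c = 10111011, weight = 6.
Tally weights:
  weight 0: 1 codewords.
  weight 3: 2 codewords.
  weight 4: 1 codewords.
  weight 5: 2 codewords.
  weight 6: 2 codewords.
Minimum distance d = smallest w > 0 with A_w > 0 = 3.
Sanity: Σ A_w = 8 = 2^3 = 8 ✓.


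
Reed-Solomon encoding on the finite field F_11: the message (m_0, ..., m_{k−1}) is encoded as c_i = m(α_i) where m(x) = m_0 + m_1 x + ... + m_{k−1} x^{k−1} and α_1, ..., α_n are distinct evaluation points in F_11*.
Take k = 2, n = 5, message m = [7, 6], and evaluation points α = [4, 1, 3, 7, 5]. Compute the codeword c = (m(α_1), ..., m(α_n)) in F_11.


c = [9, 2, 3, 5, 4]

Message polynomial: m(x) = 7 + 6·x (mod 11).
For each evaluation point α_i, compute m(α_i) mod 11:
  α_1 = 4: Horner steps 6 → 9, so m(4) = 9.
  α_2 = 1: Horner steps 6 → 2, so m(1) = 2.
  α_3 = 3: Horner steps 6 → 3, so m(3) = 3.
  α_4 = 7: Horner steps 6 → 5, so m(7) = 5.
  α_5 = 5: Horner steps 6 → 4, so m(5) = 4.
Codeword c = [9, 2, 3, 5, 4] ∈ F_11^5.


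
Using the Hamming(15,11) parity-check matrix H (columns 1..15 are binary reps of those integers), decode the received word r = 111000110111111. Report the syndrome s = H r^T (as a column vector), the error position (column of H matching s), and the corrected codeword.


s = (1, 1, 1, 0)^T, error position = 14, corrected codeword c = 111000110111101

Compute s = H r^T mod 2 one row at a time:
  s_1 = 1 + 0 + 1 + 1 + 1 + 1 + 1 + 1 = 7 ≡ 1 (mod 2).
  s_2 = 0 + 0 + 0 + 1 + 1 + 1 + 1 + 1 = 5 ≡ 1 (mod 2).
  s_3 = 1 + 1 + 0 + 1 + 1 + 1 + 1 + 1 = 7 ≡ 1 (mod 2).
  s_4 = 1 + 1 + 0 + 1 + 0 + 1 + 1 + 1 = 6 ≡ 0 (mod 2).
s = (1, 1, 1, 0)^T — this equals column 14 of H (binary 1110), so error is at position 14.
Correct: flip bit 14 of r = 111000110111111 to get c = 111000110111101.


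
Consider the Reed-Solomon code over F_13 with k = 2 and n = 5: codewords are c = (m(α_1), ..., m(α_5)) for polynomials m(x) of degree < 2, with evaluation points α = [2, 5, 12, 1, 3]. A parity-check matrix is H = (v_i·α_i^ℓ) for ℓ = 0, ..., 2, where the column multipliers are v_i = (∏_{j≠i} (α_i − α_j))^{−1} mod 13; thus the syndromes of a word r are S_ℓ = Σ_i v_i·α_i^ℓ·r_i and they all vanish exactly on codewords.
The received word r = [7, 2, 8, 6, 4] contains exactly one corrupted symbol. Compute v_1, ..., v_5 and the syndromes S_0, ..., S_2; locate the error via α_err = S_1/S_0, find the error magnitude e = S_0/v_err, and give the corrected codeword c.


S = (6, 12, 11), error at position 1, error magnitude e = 2, c = [5, 2, 8, 6, 4].

Step 1: column multipliers v_i = (∏_{j≠i}(α_i − α_j))^{−1} mod 13.
  i = 1 (α = 2): (2−5)(2−12)(2−1)(2−3) = (−3)·(−10)·1·(−1) = −30 ≡ 9, so v_1 = 9^{−1} = 3 (mod 13).
  i = 2 (α = 5): (5−2)(5−12)(5−1)(5−3) = 3·(−7)·4·2 = −168 ≡ 1, so v_2 = 1^{−1} = 1 (mod 13).
  i = 3 (α = 12): (12−2)(12−5)(12−1)(12−3) = 10·7·11·9 = 6930 ≡ 1, so v_3 = 1^{−1} = 1 (mod 13).
  i = 4 (α = 1): (1−2)(1−5)(1−12)(1−3) = (−1)·(−4)·(−11)·(−2) = 88 ≡ 10, so v_4 = 10^{−1} = 4 (mod 13).
  i = 5 (α = 3): (3−2)(3−5)(3−12)(3−1) = 1·(−2)·(−9)·2 = 36 ≡ 10, so v_5 = 10^{−1} = 4 (mod 13).
  v = [3, 1, 1, 4, 4].
Step 2: syndromes of r = [7, 2, 8, 6, 4] (all sums mod 13).
  S_0 = Σ v_i r_i = 3·7 + 1·2 + 1·8 + 4·6 + 4·4 = 71 ≡ 6.
  S_1 = Σ v_i α_i r_i = 3·2·7 + 1·5·2 + 1·12·8 + 4·1·6 + 4·3·4 = 220 ≡ 12.
  α_i^2 mod 13 = [4, 12, 1, 1, 9].
  S_2 = Σ v_i α_i^2 r_i = 3·4·7 + 1·12·2 + 1·1·8 + 4·1·6 + 4·9·4 = 284 ≡ 11.
  S = (6, 12, 11) ≠ 0, so r is not a codeword (an error is present).
Step 3: locate the error. For a single error e at position i, S_ℓ = v_i·e·α_i^ℓ, so α_err = S_1/S_0.
  S_0^{−1} = 6^{−1} = 11 (mod 13), so α_err = 12·11 = 132 ≡ 2 = α_1. Error position i = 1.
  Consistency check: S_2/S_1 = 11·12 = 132 ≡ 2 = α_err ✓ (single-error assumption holds).
Step 4: error magnitude e = S_0/v_1 = S_0·∏_{j≠1}(α_1 − α_j) = 6·9 = 54 ≡ 2 (mod 13).
Step 5: correct position 1: c_1 = r_1 − e = 7 − 2 ≡ 5 (mod 13). Hence c = [5, 2, 8, 6, 4].
  Check: interpolating c through the α_i gives m(x) = 7 + 12·x (degree < 2) with m(α_i) = c_i for every i, so c is indeed a codeword.


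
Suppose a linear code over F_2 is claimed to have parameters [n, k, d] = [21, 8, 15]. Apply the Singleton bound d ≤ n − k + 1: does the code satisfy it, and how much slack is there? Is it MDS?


Singleton RHS = n − k + 1 = 14, slack = -1, bound violated (no such code; not MDS).

Singleton bound: d ≤ n − k + 1.
Here n = 21, k = 8, so n − k + 1 = 14.
Given d = 15, check d ≤ 14: NO.
Slack = (n − k + 1) − d = -1.
The slack is negative: d = 15 exceeds n − k + 1 = 14 by 1, so the Singleton bound is violated and no linear [21, 8, 15]_2 code can exist. In particular it is not MDS (MDS requires d = n − k + 1 exactly).
Description: the claimed parameters are [21, 8, 15]_2; such a code would be impossible (violates the Singleton bound).


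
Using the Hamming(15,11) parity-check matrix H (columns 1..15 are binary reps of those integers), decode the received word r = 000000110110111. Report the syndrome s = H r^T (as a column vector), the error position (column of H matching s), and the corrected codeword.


s = (0, 0, 1, 0)^T, error position = 2, corrected codeword c = 010000110110111

Compute s = H r^T mod 2 one row at a time:
  s_1 = 1 + 0 + 1 + 1 + 0 + 1 + 1 + 1 = 6 ≡ 0 (mod 2).
  s_2 = 0 + 0 + 0 + 1 + 0 + 1 + 1 + 1 = 4 ≡ 0 (mod 2).
  s_3 = 0 + 0 + 0 + 1 + 1 + 1 + 1 + 1 = 5 ≡ 1 (mod 2).
  s_4 = 0 + 0 + 0 + 1 + 0 + 1 + 1 + 1 = 4 ≡ 0 (mod 2).
s = (0, 0, 1, 0)^T — this equals column 2 of H (binary 0010), so error is at position 2.
Correct: flip bit 2 of r = 000000110110111 to get c = 010000110110111.


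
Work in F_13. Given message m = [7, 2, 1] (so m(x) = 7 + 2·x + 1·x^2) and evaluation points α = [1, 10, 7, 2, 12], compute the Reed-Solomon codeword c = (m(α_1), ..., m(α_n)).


c = [10, 10, 5, 2, 6]

Message polynomial: m(x) = 7 + 2·x + 1·x^2 (mod 13).
For each evaluation point α_i, compute m(α_i) mod 13:
  α_1 = 1: Horner steps 1 → 3 → 10, so m(1) = 10.
  α_2 = 10: Horner steps 1 → 12 → 10, so m(10) = 10.
  α_3 = 7: Horner steps 1 → 9 → 5, so m(7) = 5.
  α_4 = 2: Horner steps 1 → 4 → 2, so m(2) = 2.
  α_5 = 12: Horner steps 1 → 1 → 6, so m(12) = 6.
Codeword c = [10, 10, 5, 2, 6] ∈ F_13^5.


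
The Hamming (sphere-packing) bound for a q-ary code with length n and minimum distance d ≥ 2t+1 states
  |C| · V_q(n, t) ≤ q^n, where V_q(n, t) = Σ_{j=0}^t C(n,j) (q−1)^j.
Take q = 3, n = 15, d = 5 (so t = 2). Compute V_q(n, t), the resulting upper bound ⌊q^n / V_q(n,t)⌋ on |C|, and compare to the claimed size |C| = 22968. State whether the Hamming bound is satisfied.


V_q(n, t) = 451, q^n = 14348907, Hamming bound = 31815, |C| = 22968 ≤ bound (satisfied).

Step 1: Compute V_q(n, t) = Σ_{j=0}^2 C(n, j) (q−1)^j.
  j = 0: C(15,0)·(2)^0 = 1·1 = 1.
  j = 1: C(15,1)·(2)^1 = 15·2 = 30.
  j = 2: C(15,2)·(2)^2 = 105·4 = 420.
  V_q(n, t) = 1 + 30 + 420 = 451.
Step 2: q^n = 3^15 = 14348907.
Step 3: Hamming bound ⌊q^n / V_q(n,t)⌋ = ⌊14348907/451⌋ = 31815.
Step 4: Compare |C| = 22968 to 31815: satisfied.
The claimed |C| lies below the Hamming bound.


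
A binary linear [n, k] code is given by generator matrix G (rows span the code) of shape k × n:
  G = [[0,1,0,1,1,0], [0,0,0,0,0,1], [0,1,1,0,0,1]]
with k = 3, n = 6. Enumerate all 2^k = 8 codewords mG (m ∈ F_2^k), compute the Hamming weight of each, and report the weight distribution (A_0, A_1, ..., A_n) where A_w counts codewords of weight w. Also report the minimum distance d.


Weight distribution: A_0 = 1, A_1 = 1, A_2 = 1, A_3 = 3, A_4 = 2. Minimum distance d = 1.

Enumerate all 2^3 = 8 messages m ∈ F_2^3.
For each, compute codeword c = mG in F_2^6, then tally its weight.
  m = 000 → c = 000000, weight = 0.
  m = 100 → c = 010110, weight = 3.
  m = 010 → c = 000001, weight = 1.
  m = 110 → c = 010111, weight = 4.
  m = 001 → c = 011001, weight = 3.
  m = 101 → c = 001111, weight = 4.
  m = 011 → c = 011000, weight = 2.
  m = 111 → c = 001110, weight = 3.
Tally weights:
  weight 0: 1 codewords.
  weight 1: 1 codewords.
  weight 2: 1 codewords.
  weight 3: 3 codewords.
  weight 4: 2 codewords.
Minimum distance d = smallest w > 0 with A_w > 0 = 1.
Sanity: Σ A_w = 8 = 2^3 = 8 ✓.


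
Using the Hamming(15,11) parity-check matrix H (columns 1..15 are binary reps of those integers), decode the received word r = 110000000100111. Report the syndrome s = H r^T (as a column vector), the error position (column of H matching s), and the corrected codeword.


s = (0, 1, 0, 1)^T, error position = 5, corrected codeword c = 110010000100111

Compute s = H r^T mod 2 one row at a time:
  s_1 = 0 + 0 + 1 + 0 + 0 + 1 + 1 + 1 = 4 ≡ 0 (mod 2).
  s_2 = 0 + 0 + 0 + 0 + 0 + 1 + 1 + 1 = 3 ≡ 1 (mod 2).
  s_3 = 1 + 0 + 0 + 0 + 1 + 0 + 1 + 1 = 4 ≡ 0 (mod 2).
  s_4 = 1 + 0 + 0 + 0 + 0 + 0 + 1 + 1 = 3 ≡ 1 (mod 2).
s = (0, 1, 0, 1)^T — this equals column 5 of H (binary 0101), so error is at position 5.
Correct: flip bit 5 of r = 110000000100111 to get c = 110010000100111.


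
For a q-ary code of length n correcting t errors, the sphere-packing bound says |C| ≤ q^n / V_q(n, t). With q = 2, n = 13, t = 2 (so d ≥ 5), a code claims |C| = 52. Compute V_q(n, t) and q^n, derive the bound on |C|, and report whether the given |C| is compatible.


V_q(n, t) = 92, q^n = 8192, Hamming bound = 89, |C| = 52 ≤ bound (satisfied).

Step 1: Compute V_q(n, t) = Σ_{j=0}^2 C(n, j) (q−1)^j.
  j = 0: C(13,0)·(1)^0 = 1·1 = 1.
  j = 1: C(13,1)·(1)^1 = 13·1 = 13.
  j = 2: C(13,2)·(1)^2 = 78·1 = 78.
  V_q(n, t) = 1 + 13 + 78 = 92.
Step 2: q^n = 2^13 = 8192.
Step 3: Hamming bound ⌊q^n / V_q(n,t)⌋ = ⌊8192/92⌋ = 89.
Step 4: Compare |C| = 52 to 89: satisfied.
The claimed |C| lies below the Hamming bound.


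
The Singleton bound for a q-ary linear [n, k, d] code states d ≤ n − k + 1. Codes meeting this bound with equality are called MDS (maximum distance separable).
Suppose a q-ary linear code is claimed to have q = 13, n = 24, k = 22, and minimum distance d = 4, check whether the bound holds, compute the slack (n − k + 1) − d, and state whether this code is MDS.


Singleton RHS = n − k + 1 = 3, slack = -1, bound violated (no such code; not MDS).

Singleton bound: d ≤ n − k + 1.
Here n = 24, k = 22, so n − k + 1 = 3.
Given d = 4, check d ≤ 3: NO.
Slack = (n − k + 1) − d = -1.
The slack is negative: d = 4 exceeds n − k + 1 = 3 by 1, so the Singleton bound is violated and no linear [24, 22, 4]_13 code can exist. In particular it is not MDS (MDS requires d = n − k + 1 exactly).
Description: the claimed parameters are [24, 22, 4]_13; such a code would be impossible (violates the Singleton bound).


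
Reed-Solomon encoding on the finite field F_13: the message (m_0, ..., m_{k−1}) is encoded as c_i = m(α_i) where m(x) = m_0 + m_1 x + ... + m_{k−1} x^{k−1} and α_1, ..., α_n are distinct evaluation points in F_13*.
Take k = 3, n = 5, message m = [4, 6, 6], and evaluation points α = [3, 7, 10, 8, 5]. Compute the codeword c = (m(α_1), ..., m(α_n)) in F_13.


c = [11, 2, 1, 7, 2]

Message polynomial: m(x) = 4 + 6·x + 6·x^2 (mod 13).
For each evaluation point α_i, compute m(α_i) mod 13:
  α_1 = 3: Horner steps 6 → 11 → 11, so m(3) = 11.
  α_2 = 7: Horner steps 6 → 9 → 2, so m(7) = 2.
  α_3 = 10: Horner steps 6 → 1 → 1, so m(10) = 1.
  α_4 = 8: Horner steps 6 → 2 → 7, so m(8) = 7.
  α_5 = 5: Horner steps 6 → 10 → 2, so m(5) = 2.
Codeword c = [11, 2, 1, 7, 2] ∈ F_13^5.


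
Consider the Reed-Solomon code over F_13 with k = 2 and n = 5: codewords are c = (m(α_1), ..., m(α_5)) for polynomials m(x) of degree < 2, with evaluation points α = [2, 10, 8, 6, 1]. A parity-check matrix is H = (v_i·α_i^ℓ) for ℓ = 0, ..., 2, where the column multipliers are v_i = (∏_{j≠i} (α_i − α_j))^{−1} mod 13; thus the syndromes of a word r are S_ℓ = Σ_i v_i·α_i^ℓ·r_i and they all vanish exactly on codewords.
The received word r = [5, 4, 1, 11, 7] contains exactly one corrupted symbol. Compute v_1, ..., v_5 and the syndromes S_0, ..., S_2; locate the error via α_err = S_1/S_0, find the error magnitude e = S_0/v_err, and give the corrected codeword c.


S = (12, 12, 12), error at position 5, error magnitude e = 10, c = [5, 4, 1, 11, 10].

Step 1: column multipliers v_i = (∏_{j≠i}(α_i − α_j))^{−1} mod 13.
  i = 1 (α = 2): (2−10)(2−8)(2−6)(2−1) = (−8)·(−6)·(−4)·1 = −192 ≡ 3, so v_1 = 3^{−1} = 9 (mod 13).
  i = 2 (α = 10): (10−2)(10−8)(10−6)(10−1) = 8·2·4·9 = 576 ≡ 4, so v_2 = 4^{−1} = 10 (mod 13).
  i = 3 (α = 8): (8−2)(8−10)(8−6)(8−1) = 6·(−2)·2·7 = −168 ≡ 1, so v_3 = 1^{−1} = 1 (mod 13).
  i = 4 (α = 6): (6−2)(6−10)(6−8)(6−1) = 4·(−4)·(−2)·5 = 160 ≡ 4, so v_4 = 4^{−1} = 10 (mod 13).
  i = 5 (α = 1): (1−2)(1−10)(1−8)(1−6) = (−1)·(−9)·(−7)·(−5) = 315 ≡ 3, so v_5 = 3^{−1} = 9 (mod 13).
  v = [9, 10, 1, 10, 9].
Step 2: syndromes of r = [5, 4, 1, 11, 7] (all sums mod 13).
  S_0 = Σ v_i r_i = 9·5 + 10·4 + 1·1 + 10·11 + 9·7 = 259 ≡ 12.
  S_1 = Σ v_i α_i r_i = 9·2·5 + 10·10·4 + 1·8·1 + 10·6·11 + 9·1·7 = 1221 ≡ 12.
  α_i^2 mod 13 = [4, 9, 12, 10, 1].
  S_2 = Σ v_i α_i^2 r_i = 9·4·5 + 10·9·4 + 1·12·1 + 10·10·11 + 9·1·7 = 1715 ≡ 12.
  S = (12, 12, 12) ≠ 0, so r is not a codeword (an error is present).
Step 3: locate the error. For a single error e at position i, S_ℓ = v_i·e·α_i^ℓ, so α_err = S_1/S_0.
  S_0^{−1} = 12^{−1} = 12 (mod 13), so α_err = 12·12 = 144 ≡ 1 = α_5. Error position i = 5.
  Consistency check: S_2/S_1 = 12·12 = 144 ≡ 1 = α_err ✓ (single-error assumption holds).
Step 4: error magnitude e = S_0/v_5 = S_0·∏_{j≠5}(α_5 − α_j) = 12·3 = 36 ≡ 10 (mod 13).
Step 5: correct position 5: c_5 = r_5 − e = 7 − 10 ≡ 10 (mod 13). Hence c = [5, 4, 1, 11, 10].
  Check: interpolating c through the α_i gives m(x) = 2 + 8·x (degree < 2) with m(α_i) = c_i for every i, so c is indeed a codeword.
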